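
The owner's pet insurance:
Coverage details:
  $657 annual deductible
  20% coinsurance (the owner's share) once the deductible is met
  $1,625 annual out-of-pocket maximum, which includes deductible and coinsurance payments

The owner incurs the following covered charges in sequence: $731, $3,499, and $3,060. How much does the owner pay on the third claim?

Claim 1 — $731: deductible takes $657, $74 remains; owner's 20% is $14.80. Owner owes $671.80 (running OOP $671.80).
Claim 2 — $3,499: 20% coinsurance on $3,499 = $699.80. Cost to owner: $699.80. OOP to date $1,371.60.
Claim 3 — $3,060: 20% coinsurance on $3,060 = $612. OOP would hit $1,983.60 > $1,625, so the cap limits the owner to $1,625 − $1,371.60 = $253.40.

$253.40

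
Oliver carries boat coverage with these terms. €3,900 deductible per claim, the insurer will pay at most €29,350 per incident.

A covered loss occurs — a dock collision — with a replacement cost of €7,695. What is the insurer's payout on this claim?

€3,795

Subtract the deductible: €7,695 − €3,900 = €3,795.
That's under the €29,350 cap, so the insurer reimburses the full €3,795.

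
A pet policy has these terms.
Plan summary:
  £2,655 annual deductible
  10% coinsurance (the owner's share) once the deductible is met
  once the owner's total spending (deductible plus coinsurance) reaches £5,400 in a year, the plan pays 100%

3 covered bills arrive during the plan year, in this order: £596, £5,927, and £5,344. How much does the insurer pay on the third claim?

Claim 1 (£596): all of it applies to the deductible. Cost to owner: £596. OOP to date £596. Plan pays £596 − £596 = £0.
Claim 2 (£5,927): £2,059 finishes the deductible; £3,868 goes to coinsurance; coinsurance £3,868 × 10% = £386.80. Owner pays £2,445.80; OOP now £3,041.80. Insurer: £5,927 − £2,445.80 = £3,481.20.
Claim 3 (£5,344): deductible met; 10% of £5,344 = £534.40. Cost to owner: £534.40. OOP to date £3,576.20. Insurer: £5,344 − £534.40 = £4,809.60.

£4,809.60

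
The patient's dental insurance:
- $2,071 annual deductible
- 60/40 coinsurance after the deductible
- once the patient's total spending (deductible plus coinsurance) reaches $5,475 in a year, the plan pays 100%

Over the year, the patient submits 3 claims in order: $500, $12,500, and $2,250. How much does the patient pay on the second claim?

Claim 1 — $500: all of it applies to the deductible. Cost to patient: $500. OOP to date $500.
Claim 2 — $12,500: deductible takes $1,571, $10,929 remains; 40% of $10,929 = $4,371.60. Deductible plus coinsurance: $1,571 + $4,371.60 = $5,942.60. That would push OOP to $6,442.60, over the $5,475 cap, so patient pays $5,475 − $500 = $4,975.

$4,975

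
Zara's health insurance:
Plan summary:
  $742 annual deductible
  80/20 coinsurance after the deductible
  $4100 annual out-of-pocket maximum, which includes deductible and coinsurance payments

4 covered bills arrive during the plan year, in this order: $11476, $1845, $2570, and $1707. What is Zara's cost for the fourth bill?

Claim 1 ($11476): $742 to deductible, leaving $10734; 20% of $10734 = $2146.80. Cost to patient: $2888.80. OOP to date $2888.80.
Claim 2 ($1845): deductible already satisfied, so patient's share is 20% × $1845 = $369. Cost to patient: $369. OOP to date $3257.80.
Claim 3 ($2570): 20% coinsurance on $2570 = $514. Cost to patient: $514. OOP to date $3771.80.
Claim 4 ($1707): deductible already satisfied, so patient's share is 20% × $1707 = $341.40. OOP would hit $4113.20 > $4100, so the cap limits the patient to $4100 − $3771.80 = $328.20.

$328.20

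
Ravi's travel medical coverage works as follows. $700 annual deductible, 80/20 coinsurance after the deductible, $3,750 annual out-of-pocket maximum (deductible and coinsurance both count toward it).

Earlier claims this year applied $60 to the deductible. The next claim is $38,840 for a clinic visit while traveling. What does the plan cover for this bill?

$35,150

Deductible still to meet: $700 − $60 = $640.
The remaining $38,200 (= $38,840 − $640) moves to coinsurance.
Coinsurance: $38,200 × 20% = $7,640.
Traveler responsibility before any cap: $640 + $7,640 = $8,280.
That would bring total out-of-pocket to $8,340, past the $3,750 cap. The traveler is capped at $3,750 − $60 = $3,690 on this claim.
Insurer pays the balance: $38,840 − $3,690 = $35,150.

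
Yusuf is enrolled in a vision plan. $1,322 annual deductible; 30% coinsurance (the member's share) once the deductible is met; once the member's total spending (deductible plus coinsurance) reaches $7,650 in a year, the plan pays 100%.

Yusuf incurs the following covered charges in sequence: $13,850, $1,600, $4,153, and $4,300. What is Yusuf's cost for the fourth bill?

Claim 1 ($13,850): $1,322 to deductible, leaving $12,528; 30% of $12,528 = $3,758.40. Cost to member: $5,080.40. OOP to date $5,080.40.
Claim 2 ($1,600): 30% coinsurance on $1,600 = $480. Cost to member: $480. OOP to date $5,560.40.
Claim 3 ($4,153): deductible met; 30% of $4,153 = $1,245.90. Cost to member: $1,245.90. OOP to date $6,806.30.
Claim 4 ($4,300): deductible met; 30% of $4,300 = $1,290. OOP would hit $8,096.30 > $7,650, so the cap limits the member to $7,650 − $6,806.30 = $843.70.

$843.70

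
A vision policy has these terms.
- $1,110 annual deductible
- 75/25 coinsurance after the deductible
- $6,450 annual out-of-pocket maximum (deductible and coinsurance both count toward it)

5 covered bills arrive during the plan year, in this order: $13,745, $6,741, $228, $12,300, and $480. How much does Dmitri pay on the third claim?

$57

Claim 1 — $13,745: $1,110 to deductible, leaving $12,635; 25% of $12,635 = $3,158.75. Cost to member: $4,268.75. OOP to date $4,268.75.
Claim 2 — $6,741: deductible already satisfied, so member's share is 25% × $6,741 = $1,685.25. Member owes $1,685.25 (running OOP $5,954).
Claim 3 — $228: deductible met; 25% of $228 = $57. Member pays $57; OOP now $6,011.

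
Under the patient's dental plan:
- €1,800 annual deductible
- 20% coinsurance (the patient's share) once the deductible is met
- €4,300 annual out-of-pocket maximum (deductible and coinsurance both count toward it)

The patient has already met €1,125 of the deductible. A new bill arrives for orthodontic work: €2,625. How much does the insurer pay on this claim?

Remaining deductible: €1,800 − €1,125 = €675.
The remaining €1,950 (= €2,625 − €675) moves to coinsurance.
20% of €1,950 = €390 falls to the patient.
So the patient owes €675 + €390 = €1,065 before any cap.
Year-to-date out-of-pocket becomes €1,125 + €1,065 = €2,190, still under the €4,300 maximum, so no cap applies.
The plan picks up €2,625 − €1,065 = €1,560.

€1,560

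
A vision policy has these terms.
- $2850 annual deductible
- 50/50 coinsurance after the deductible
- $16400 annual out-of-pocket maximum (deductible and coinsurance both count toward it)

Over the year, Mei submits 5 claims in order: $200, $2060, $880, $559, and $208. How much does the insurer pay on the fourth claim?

Claim 1 — $200: all of it applies to the deductible. Member owes $200 (running OOP $200). Insurer: $200 − $200 = $0.
Claim 2 — $2060: entire amount goes to the deductible. Member pays $2060; OOP now $2260. Plan pays $2060 − $2060 = $0.
Claim 3 — $880: deductible takes $590, $290 remains; member's 50% is $145. Member owes $735 (running OOP $2995). Insurer: $880 − $735 = $145.
Claim 4 — $559: deductible met; 50% of $559 = $279.50. Cost to member: $279.50. OOP to date $3274.50. Insurer: $559 − $279.50 = $279.50.

$279.50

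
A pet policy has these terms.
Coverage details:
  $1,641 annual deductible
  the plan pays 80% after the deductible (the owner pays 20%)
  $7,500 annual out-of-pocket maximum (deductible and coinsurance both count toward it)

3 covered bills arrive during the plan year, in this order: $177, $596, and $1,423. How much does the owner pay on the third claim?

$979

Claim 1 ($177): entire amount goes to the deductible. Cost to owner: $177. OOP to date $177.
Claim 2 ($596): fully absorbed by the deductible. Owner pays $596; OOP now $773.
Claim 3 ($1,423): deductible takes $868, $555 remains; coinsurance $555 × 20% = $111. Owner pays $979; OOP now $1,752.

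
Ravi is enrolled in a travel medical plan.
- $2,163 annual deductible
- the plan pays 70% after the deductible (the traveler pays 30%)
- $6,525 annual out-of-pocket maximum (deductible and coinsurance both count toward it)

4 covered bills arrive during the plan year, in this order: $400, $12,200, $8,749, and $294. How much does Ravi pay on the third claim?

Bill 1, $400: entire amount goes to the deductible. Traveler owes $400 (running OOP $400).
Bill 2, $12,200: deductible takes $1,763, $10,437 remains; traveler's 30% is $3,131.10. Cost to traveler: $4,894.10. OOP to date $5,294.10.
Bill 3, $8,749: 30% coinsurance on $8,749 = $2,624.70. Adding that to $5,294.10 gives $7,918.80, past the $6,525 cap; traveler pays only $6,525 − $5,294.10 = $1,230.90.

$1,230.90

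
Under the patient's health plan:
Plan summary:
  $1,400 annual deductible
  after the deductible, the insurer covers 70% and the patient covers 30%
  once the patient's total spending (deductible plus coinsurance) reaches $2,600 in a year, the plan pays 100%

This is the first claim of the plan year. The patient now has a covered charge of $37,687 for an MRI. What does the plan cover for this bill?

$35,087

The full $1,400 deductible is still open; $1,400 of this bill applies to it.
After the $1,400 deductible portion, $37,687 − $1,400 = $36,287 is subject to coinsurance.
Coinsurance: $36,287 × 30% = $10,886.10.
That puts the patient's cost at $1,400 + $10,886.10 = $12,286.10 before any cap.
Year-to-date out-of-pocket would reach $0 + $12,286.10 = $12,286.10, above the $2,600 maximum, so the patient pays only $2,600 − $0 = $2,600.
Insurer pays the balance: $37,687 − $2,600 = $35,087.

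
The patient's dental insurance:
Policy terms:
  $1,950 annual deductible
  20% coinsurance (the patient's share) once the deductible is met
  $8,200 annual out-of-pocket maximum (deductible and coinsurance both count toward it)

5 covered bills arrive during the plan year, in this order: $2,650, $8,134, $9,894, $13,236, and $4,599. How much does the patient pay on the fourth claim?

$2,504.40

Bill 1, $2,650: $1,950 to deductible, leaving $700; 20% of $700 = $140. Cost to patient: $2,090. OOP to date $2,090.
Bill 2, $8,134: deductible already satisfied, so patient's share is 20% × $8,134 = $1,626.80. Patient owes $1,626.80 (running OOP $3,716.80).
Bill 3, $9,894: deductible already satisfied, so patient's share is 20% × $9,894 = $1,978.80. Patient owes $1,978.80 (running OOP $5,695.60).
Bill 4, $13,236: deductible met; 20% of $13,236 = $2,647.20. OOP would hit $8,342.80 > $8,200, so the cap limits the patient to $8,200 − $5,695.60 = $2,504.40.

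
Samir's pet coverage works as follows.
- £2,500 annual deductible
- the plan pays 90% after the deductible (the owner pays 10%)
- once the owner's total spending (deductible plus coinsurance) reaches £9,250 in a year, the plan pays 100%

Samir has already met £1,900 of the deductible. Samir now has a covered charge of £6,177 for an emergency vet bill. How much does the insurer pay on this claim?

£1,900 of the £2,500 deductible is already met, leaving £600.
The remaining £5,577 (= £6,177 − £600) moves to coinsurance.
Coinsurance: £5,577 × 10% = £557.70.
Owner responsibility before any cap: £600 + £557.70 = £1,157.70.
Year-to-date out-of-pocket becomes £1,900 + £1,157.70 = £3,057.70, still under the £9,250 maximum, so no cap applies.
The insurer covers the remainder: £6,177 − £1,157.70 = £5,019.30.

£5,019.30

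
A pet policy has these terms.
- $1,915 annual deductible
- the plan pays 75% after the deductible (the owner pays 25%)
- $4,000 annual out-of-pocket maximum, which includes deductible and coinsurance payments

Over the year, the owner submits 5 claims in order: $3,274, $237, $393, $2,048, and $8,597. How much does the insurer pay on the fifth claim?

$7,521.25

Claim 1 ($3,274): $1,915 to deductible, leaving $1,359; 25% of $1,359 = $339.75. Owner owes $2,254.75 (running OOP $2,254.75). Insurer: $3,274 − $2,254.75 = $1,019.25.
Claim 2 ($237): deductible met; 25% of $237 = $59.25. Owner owes $59.25 (running OOP $2,314). Plan pays $237 − $59.25 = $177.75.
Claim 3 ($393): deductible already satisfied, so owner's share is 25% × $393 = $98.25. Cost to owner: $98.25. OOP to date $2,412.25. Insurer: $393 − $98.25 = $294.75.
Claim 4 ($2,048): 25% coinsurance on $2,048 = $512. Owner owes $512 (running OOP $2,924.25). Plan pays $2,048 − $512 = $1,536.
Claim 5 ($8,597): 25% coinsurance on $8,597 = $2,149.25. OOP would hit $5,073.50 > $4,000, so the cap limits the owner to $4,000 − $2,924.25 = $1,075.75. Plan pays $8,597 − $1,075.75 = $7,521.25.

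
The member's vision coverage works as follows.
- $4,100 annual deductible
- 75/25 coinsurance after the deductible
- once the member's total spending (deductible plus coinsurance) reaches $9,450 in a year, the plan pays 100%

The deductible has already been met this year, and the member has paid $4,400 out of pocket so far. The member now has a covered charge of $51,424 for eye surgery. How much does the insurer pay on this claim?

With the deductible met, the entire $51,424 is subject to coinsurance.
Coinsurance: $51,424 × 25% = $12,856.
Adding $12,856 to the $4,400 already spent would give $17,256, which exceeds the $9,450 cap; the member pays just $9,450 − $4,400 = $5,050.
The insurer covers the remainder: $51,424 − $5,050 = $46,374.

$46,374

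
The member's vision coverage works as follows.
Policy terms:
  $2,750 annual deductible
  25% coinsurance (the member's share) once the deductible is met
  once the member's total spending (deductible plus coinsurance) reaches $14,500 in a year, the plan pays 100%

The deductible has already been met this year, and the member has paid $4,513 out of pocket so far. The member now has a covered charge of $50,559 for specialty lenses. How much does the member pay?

The deductible is already satisfied, so the full bill goes to coinsurance.
Coinsurance: $50,559 × 25% = $12,639.75.
Year-to-date out-of-pocket would reach $4,513 + $12,639.75 = $17,152.75, above the $14,500 maximum, so the member pays only $14,500 − $4,513 = $9,987.

$9,987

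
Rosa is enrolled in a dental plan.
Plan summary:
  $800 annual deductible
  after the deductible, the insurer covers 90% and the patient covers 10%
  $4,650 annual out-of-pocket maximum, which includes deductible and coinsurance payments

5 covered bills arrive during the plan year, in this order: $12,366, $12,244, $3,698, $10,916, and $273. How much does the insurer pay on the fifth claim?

$265.40

Claim 1 — $12,366: $800 finishes the deductible; $11,566 goes to coinsurance; patient's 10% is $1,156.60. Patient pays $1,956.60; OOP now $1,956.60. Plan pays $12,366 − $1,956.60 = $10,409.40.
Claim 2 — $12,244: deductible met; 10% of $12,244 = $1,224.40. Cost to patient: $1,224.40. OOP to date $3,181. Plan pays $12,244 − $1,224.40 = $11,019.60.
Claim 3 — $3,698: deductible already satisfied, so patient's share is 10% × $3,698 = $369.80. Patient pays $369.80; OOP now $3,550.80. Plan pays $3,698 − $369.80 = $3,328.20.
Claim 4 — $10,916: deductible already satisfied, so patient's share is 10% × $10,916 = $1,091.60. Patient pays $1,091.60; OOP now $4,642.40. Insurer: $10,916 − $1,091.60 = $9,824.40.
Claim 5 — $273: deductible already satisfied, so patient's share is 10% × $273 = $27.30. OOP would hit $4,669.70 > $4,650, so the cap limits the patient to $4,650 − $4,642.40 = $7.60. Insurer: $273 − $7.60 = $265.40.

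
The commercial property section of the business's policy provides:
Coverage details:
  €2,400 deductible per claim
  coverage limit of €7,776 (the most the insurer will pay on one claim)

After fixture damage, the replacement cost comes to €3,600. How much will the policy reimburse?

After the deductible, €3,600 − €2,400 = €1,200 remains.
€1,200 ≤ €7,776, so the limit doesn't bind; insurer pays €1,200.

€1,200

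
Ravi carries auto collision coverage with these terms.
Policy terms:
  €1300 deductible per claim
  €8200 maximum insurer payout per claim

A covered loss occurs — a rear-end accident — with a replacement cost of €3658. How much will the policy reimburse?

€2358

Less the €1300 deductible: €3658 − €1300 = €2358.
€2358 is within the €8200 limit, so the insurer pays €2358.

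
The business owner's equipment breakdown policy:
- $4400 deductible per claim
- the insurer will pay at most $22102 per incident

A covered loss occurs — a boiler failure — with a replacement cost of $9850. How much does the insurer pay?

Less the $4400 deductible: $9850 − $4400 = $5450.
That's under the $22102 cap, so the insurer reimburses the full $5450.

$5450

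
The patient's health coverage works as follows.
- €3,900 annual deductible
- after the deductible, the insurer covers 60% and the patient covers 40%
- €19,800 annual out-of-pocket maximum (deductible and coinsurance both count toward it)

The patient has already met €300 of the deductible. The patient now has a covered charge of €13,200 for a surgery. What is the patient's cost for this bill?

Deductible still to meet: €3,900 − €300 = €3,600.
That leaves €13,200 − €3,600 = €9,600 for coinsurance.
40% of €9,600 = €3,840 falls to the patient.
Patient responsibility before any cap: €3,600 + €3,840 = €7,440.
Total out-of-pocket so far would be €300 + €7,440 = €7,740, below the €19,800 cap — no reduction.

€7,440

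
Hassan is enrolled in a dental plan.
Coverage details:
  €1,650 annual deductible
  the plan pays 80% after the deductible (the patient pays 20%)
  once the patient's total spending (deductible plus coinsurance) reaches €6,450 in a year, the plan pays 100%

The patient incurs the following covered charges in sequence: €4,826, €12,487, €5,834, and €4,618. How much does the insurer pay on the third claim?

Claim 1 — €4,826: deductible takes €1,650, €3,176 remains; patient's 20% is €635.20. Patient owes €2,285.20 (running OOP €2,285.20). Plan pays €4,826 − €2,285.20 = €2,540.80.
Claim 2 — €12,487: deductible already satisfied, so patient's share is 20% × €12,487 = €2,497.40. Patient pays €2,497.40; OOP now €4,782.60. Insurer: €12,487 − €2,497.40 = €9,989.60.
Claim 3 — €5,834: deductible already satisfied, so patient's share is 20% × €5,834 = €1,166.80. Patient pays €1,166.80; OOP now €5,949.40. Insurer: €5,834 − €1,166.80 = €4,667.20.

€4,667.20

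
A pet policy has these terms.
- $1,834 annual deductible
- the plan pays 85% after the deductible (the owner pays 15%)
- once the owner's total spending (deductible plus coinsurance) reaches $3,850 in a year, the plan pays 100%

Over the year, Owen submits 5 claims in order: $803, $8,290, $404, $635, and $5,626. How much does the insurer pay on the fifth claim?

Claim 1 — $803: fully absorbed by the deductible. Owner pays $803; OOP now $803. Insurer: $803 − $803 = $0.
Claim 2 — $8,290: $1,031 finishes the deductible; $7,259 goes to coinsurance; coinsurance $7,259 × 15% = $1,088.85. Owner pays $2,119.85; OOP now $2,922.85. Plan pays $8,290 − $2,119.85 = $6,170.15.
Claim 3 — $404: deductible already satisfied, so owner's share is 15% × $404 = $60.60. Owner owes $60.60 (running OOP $2,983.45). Insurer: $404 − $60.60 = $343.40.
Claim 4 — $635: 15% coinsurance on $635 = $95.25. Cost to owner: $95.25. OOP to date $3,078.70. Plan pays $635 − $95.25 = $539.75.
Claim 5 — $5,626: deductible already satisfied, so owner's share is 15% × $5,626 = $843.90. Adding that to $3,078.70 gives $3,922.60, past the $3,850 cap; owner pays only $3,850 − $3,078.70 = $771.30. Plan pays $5,626 − $771.30 = $4,854.70.

$4,854.70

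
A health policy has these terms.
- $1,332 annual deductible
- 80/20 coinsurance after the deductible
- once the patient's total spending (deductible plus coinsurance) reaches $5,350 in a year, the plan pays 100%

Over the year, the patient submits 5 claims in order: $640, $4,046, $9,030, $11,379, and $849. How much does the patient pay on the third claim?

Claim 1 ($640): all of it applies to the deductible. Cost to patient: $640. OOP to date $640.
Claim 2 ($4,046): deductible takes $692, $3,354 remains; coinsurance $3,354 × 20% = $670.80. Patient pays $1,362.80; OOP now $2,002.80.
Claim 3 ($9,030): 20% coinsurance on $9,030 = $1,806. Cost to patient: $1,806. OOP to date $3,808.80.

$1,806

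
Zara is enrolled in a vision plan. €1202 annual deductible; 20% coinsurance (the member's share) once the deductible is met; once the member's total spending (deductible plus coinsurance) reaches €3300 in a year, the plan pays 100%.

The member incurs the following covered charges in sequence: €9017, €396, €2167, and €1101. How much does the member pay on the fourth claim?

€22.40

#1 (€9017): €1202 finishes the deductible; €7815 goes to coinsurance; member's 20% is €1563. Member owes €2765 (running OOP €2765).
#2 (€396): deductible already satisfied, so member's share is 20% × €396 = €79.20. Member pays €79.20; OOP now €2844.20.
#3 (€2167): deductible met; 20% of €2167 = €433.40. Member owes €433.40 (running OOP €3277.60).
#4 (€1101): deductible met; 20% of €1101 = €220.20. Adding that to €3277.60 gives €3497.80, past the €3300 cap; member pays only €3300 − €3277.60 = €22.40.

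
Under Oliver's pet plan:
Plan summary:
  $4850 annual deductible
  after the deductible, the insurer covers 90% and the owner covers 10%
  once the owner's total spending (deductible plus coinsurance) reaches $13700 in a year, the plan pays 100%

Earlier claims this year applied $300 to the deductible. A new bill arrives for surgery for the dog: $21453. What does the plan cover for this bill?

$300 of the $4850 deductible is already met, leaving $4550.
The remaining $16903 (= $21453 − $4550) moves to coinsurance.
Coinsurance: $16903 × 10% = $1690.30.
Owner responsibility before any cap: $4550 + $1690.30 = $6240.30.
Total out-of-pocket so far would be $300 + $6240.30 = $6540.30, below the $13700 cap — no reduction.
The insurer covers the remainder: $21453 − $6240.30 = $15212.70.

$15212.70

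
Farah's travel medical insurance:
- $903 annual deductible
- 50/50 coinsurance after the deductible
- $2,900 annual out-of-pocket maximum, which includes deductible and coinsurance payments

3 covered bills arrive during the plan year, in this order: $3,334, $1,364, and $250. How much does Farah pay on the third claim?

Bill 1, $3,334: $903 to deductible, leaving $2,431; coinsurance $2,431 × 50% = $1,215.50. Traveler owes $2,118.50 (running OOP $2,118.50).
Bill 2, $1,364: deductible met; 50% of $1,364 = $682. Traveler owes $682 (running OOP $2,800.50).
Bill 3, $250: deductible met; 50% of $250 = $125. That would push OOP to $2,925.50, over the $2,900 cap, so traveler pays $2,900 − $2,800.50 = $99.50.

$99.50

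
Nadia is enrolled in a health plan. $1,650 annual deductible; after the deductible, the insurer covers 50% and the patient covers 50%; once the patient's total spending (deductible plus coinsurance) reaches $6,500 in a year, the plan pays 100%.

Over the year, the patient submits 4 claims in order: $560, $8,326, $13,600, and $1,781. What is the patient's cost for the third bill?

$1,232

Bill 1, $560: entire amount goes to the deductible. Patient pays $560; OOP now $560.
Bill 2, $8,326: $1,090 to deductible, leaving $7,236; patient's 50% is $3,618. Cost to patient: $4,708. OOP to date $5,268.
Bill 3, $13,600: deductible met; 50% of $13,600 = $6,800. OOP would hit $12,068 > $6,500, so the cap limits the patient to $6,500 − $5,268 = $1,232.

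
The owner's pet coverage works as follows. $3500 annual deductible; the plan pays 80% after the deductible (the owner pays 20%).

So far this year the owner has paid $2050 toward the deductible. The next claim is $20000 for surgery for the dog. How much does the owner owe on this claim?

$2050 of the $3500 deductible is already met, leaving $1450.
The remaining $18550 (= $20000 − $1450) moves to coinsurance.
Owner's 20% share of $18550 is $3710.
Owner responsibility: $1450 + $3710 = $5160.

$5160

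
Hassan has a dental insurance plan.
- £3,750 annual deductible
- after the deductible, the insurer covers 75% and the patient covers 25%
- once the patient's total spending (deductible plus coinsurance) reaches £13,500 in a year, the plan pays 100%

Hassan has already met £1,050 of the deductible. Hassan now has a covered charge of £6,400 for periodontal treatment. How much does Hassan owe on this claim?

£3,625

Deductible still to meet: £3,750 − £1,050 = £2,700.
That leaves £6,400 − £2,700 = £3,700 for coinsurance.
Coinsurance: £3,700 × 25% = £925.
Patient responsibility before any cap: £2,700 + £925 = £3,625.
Total out-of-pocket so far would be £1,050 + £3,625 = £4,675, below the £13,500 cap — no reduction.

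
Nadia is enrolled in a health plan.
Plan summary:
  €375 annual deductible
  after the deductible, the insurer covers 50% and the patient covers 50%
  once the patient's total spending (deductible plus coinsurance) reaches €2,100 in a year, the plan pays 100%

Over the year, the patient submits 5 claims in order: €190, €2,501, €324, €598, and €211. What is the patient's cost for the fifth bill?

Claim 1 (€190): entire amount goes to the deductible. Patient pays €190; OOP now €190.
Claim 2 (€2,501): €185 to deductible, leaving €2,316; coinsurance €2,316 × 50% = €1,158. Cost to patient: €1,343. OOP to date €1,533.
Claim 3 (€324): 50% coinsurance on €324 = €162. Patient pays €162; OOP now €1,695.
Claim 4 (€598): deductible already satisfied, so patient's share is 50% × €598 = €299. Patient pays €299; OOP now €1,994.
Claim 5 (€211): 50% coinsurance on €211 = €105.50. Patient pays €105.50; OOP now €2,099.50.

€105.50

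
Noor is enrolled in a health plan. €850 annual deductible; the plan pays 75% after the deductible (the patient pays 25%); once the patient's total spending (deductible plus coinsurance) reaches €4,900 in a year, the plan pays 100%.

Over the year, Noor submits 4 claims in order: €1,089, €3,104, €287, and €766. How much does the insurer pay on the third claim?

Claim 1 (€1,089): €850 to deductible, leaving €239; coinsurance €239 × 25% = €59.75. Patient owes €909.75 (running OOP €909.75). Plan pays €1,089 − €909.75 = €179.25.
Claim 2 (€3,104): 25% coinsurance on €3,104 = €776. Patient pays €776; OOP now €1,685.75. Insurer: €3,104 − €776 = €2,328.
Claim 3 (€287): deductible already satisfied, so patient's share is 25% × €287 = €71.75. Patient owes €71.75 (running OOP €1,757.50). Insurer: €287 − €71.75 = €215.25.

€215.25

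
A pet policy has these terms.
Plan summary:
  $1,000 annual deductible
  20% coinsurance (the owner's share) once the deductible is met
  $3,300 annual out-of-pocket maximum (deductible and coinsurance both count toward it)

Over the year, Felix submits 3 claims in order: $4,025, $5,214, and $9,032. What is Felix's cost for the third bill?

$652.20

Claim 1 — $4,025: deductible takes $1,000, $3,025 remains; coinsurance $3,025 × 20% = $605. Cost to owner: $1,605. OOP to date $1,605.
Claim 2 — $5,214: deductible already satisfied, so owner's share is 20% × $5,214 = $1,042.80. Owner pays $1,042.80; OOP now $2,647.80.
Claim 3 — $9,032: deductible already satisfied, so owner's share is 20% × $9,032 = $1,806.40. Adding that to $2,647.80 gives $4,454.20, past the $3,300 cap; owner pays only $3,300 − $2,647.80 = $652.20.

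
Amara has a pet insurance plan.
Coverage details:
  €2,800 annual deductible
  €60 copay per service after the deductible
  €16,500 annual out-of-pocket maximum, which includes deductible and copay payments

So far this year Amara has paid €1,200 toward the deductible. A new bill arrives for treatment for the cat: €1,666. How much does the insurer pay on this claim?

€1,200 of the €2,800 deductible is already met, leaving €1,600.
The remaining €66 (= €1,666 − €1,600) moves to the copay.
Copay on this service: €60.
So the owner owes €1,600 + €60 = €1,660 before any cap.
Year-to-date out-of-pocket becomes €1,200 + €1,660 = €2,860, still under the €16,500 maximum, so no cap applies.
The insurer covers the remainder: €1,666 − €1,660 = €6.

€6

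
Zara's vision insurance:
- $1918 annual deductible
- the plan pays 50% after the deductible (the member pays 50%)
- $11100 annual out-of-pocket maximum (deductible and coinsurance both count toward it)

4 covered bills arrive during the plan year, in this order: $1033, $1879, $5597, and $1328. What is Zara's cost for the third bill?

$2798.50

Claim 1 — $1033: fully absorbed by the deductible. Member pays $1033; OOP now $1033.
Claim 2 — $1879: deductible takes $885, $994 remains; member's 50% is $497. Member owes $1382 (running OOP $2415).
Claim 3 — $5597: deductible met; 50% of $5597 = $2798.50. Cost to member: $2798.50. OOP to date $5213.50.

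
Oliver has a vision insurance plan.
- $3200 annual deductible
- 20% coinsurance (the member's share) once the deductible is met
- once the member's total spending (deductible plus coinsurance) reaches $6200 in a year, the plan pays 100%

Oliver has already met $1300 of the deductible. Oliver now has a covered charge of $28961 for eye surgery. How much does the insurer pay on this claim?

$24061

$1300 of the $3200 deductible is already met, leaving $1900.
That leaves $28961 − $1900 = $27061 for coinsurance.
Member's 20% share of $27061 is $5412.20.
So the member owes $1900 + $5412.20 = $7312.20 before any cap.
That would bring total out-of-pocket to $8612.20, past the $6200 cap. The member is capped at $6200 − $1300 = $4900 on this claim.
The plan picks up $28961 − $4900 = $24061.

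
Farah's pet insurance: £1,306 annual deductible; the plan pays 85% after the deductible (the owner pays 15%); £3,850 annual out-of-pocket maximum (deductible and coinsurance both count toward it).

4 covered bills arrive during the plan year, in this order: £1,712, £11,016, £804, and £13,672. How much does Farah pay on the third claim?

£120.60

Claim 1 — £1,712: £1,306 to deductible, leaving £406; 15% of £406 = £60.90. Cost to owner: £1,366.90. OOP to date £1,366.90.
Claim 2 — £11,016: deductible met; 15% of £11,016 = £1,652.40. Owner pays £1,652.40; OOP now £3,019.30.
Claim 3 — £804: deductible already satisfied, so owner's share is 15% × £804 = £120.60. Owner pays £120.60; OOP now £3,139.90.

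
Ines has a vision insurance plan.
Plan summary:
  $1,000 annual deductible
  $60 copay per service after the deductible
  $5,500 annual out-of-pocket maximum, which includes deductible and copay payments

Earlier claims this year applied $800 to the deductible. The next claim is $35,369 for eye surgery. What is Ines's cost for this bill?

$800 of the $1,000 deductible is already met, leaving $200.
After the $200 deductible portion, $35,369 − $200 = $35,169 is subject to the copay.
Copay on this service: $60.
So the member owes $200 + $60 = $260 before any cap.
Year-to-date out-of-pocket becomes $800 + $260 = $1,060, still under the $5,500 maximum, so no cap applies.

$260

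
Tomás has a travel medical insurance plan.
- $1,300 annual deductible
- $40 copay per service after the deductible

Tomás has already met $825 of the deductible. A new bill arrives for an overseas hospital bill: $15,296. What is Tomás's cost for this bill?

$515

Deductible still to meet: $1,300 − $825 = $475.
The remaining $14,821 (= $15,296 − $475) moves to the copay.
Copay on this service: $40.
So the traveler owes $475 + $40 = $515.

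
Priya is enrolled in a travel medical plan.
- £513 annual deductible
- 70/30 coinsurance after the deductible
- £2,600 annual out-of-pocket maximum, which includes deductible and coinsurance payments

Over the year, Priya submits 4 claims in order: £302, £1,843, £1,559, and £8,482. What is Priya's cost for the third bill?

£467.70

Claim 1 — £302: fully absorbed by the deductible. Cost to traveler: £302. OOP to date £302.
Claim 2 — £1,843: £211 finishes the deductible; £1,632 goes to coinsurance; traveler's 30% is £489.60. Cost to traveler: £700.60. OOP to date £1,002.60.
Claim 3 — £1,559: deductible already satisfied, so traveler's share is 30% × £1,559 = £467.70. Traveler owes £467.70 (running OOP £1,470.30).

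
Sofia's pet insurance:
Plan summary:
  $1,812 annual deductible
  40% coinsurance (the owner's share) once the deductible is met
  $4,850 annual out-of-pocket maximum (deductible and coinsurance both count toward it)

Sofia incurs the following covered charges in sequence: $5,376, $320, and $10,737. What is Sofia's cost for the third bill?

$1,484.40

#1 ($5,376): $1,812 to deductible, leaving $3,564; owner's 40% is $1,425.60. Owner pays $3,237.60; OOP now $3,237.60.
#2 ($320): deductible met; 40% of $320 = $128. Cost to owner: $128. OOP to date $3,365.60.
#3 ($10,737): deductible met; 40% of $10,737 = $4,294.80. That would push OOP to $7,660.40, over the $4,850 cap, so owner pays $4,850 − $3,365.60 = $1,484.40.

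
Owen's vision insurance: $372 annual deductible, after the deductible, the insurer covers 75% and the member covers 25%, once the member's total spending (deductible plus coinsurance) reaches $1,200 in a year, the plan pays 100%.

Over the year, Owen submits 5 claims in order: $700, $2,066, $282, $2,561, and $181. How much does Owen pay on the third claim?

$70.50

Bill 1, $700: deductible takes $372, $328 remains; member's 25% is $82. Member pays $454; OOP now $454.
Bill 2, $2,066: deductible met; 25% of $2,066 = $516.50. Cost to member: $516.50. OOP to date $970.50.
Bill 3, $282: deductible already satisfied, so member's share is 25% × $282 = $70.50. Cost to member: $70.50. OOP to date $1,041.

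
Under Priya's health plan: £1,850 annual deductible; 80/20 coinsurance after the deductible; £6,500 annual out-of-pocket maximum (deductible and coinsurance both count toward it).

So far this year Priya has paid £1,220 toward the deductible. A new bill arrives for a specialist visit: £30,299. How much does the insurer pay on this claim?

Remaining deductible: £1,850 − £1,220 = £630.
After the £630 deductible portion, £30,299 − £630 = £29,669 is subject to coinsurance.
Patient's 20% share of £29,669 is £5,933.80.
So the patient owes £630 + £5,933.80 = £6,563.80 before any cap.
That would bring total out-of-pocket to £7,783.80, past the £6,500 cap. The patient is capped at £6,500 − £1,220 = £5,280 on this claim.
Insurer pays the balance: £30,299 − £5,280 = £25,019.

£25,019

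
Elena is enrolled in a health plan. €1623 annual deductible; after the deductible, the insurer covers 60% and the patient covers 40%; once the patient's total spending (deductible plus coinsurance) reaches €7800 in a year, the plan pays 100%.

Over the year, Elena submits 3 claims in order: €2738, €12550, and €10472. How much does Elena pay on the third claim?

Claim 1 (€2738): deductible takes €1623, €1115 remains; coinsurance €1115 × 40% = €446. Patient pays €2069; OOP now €2069.
Claim 2 (€12550): deductible already satisfied, so patient's share is 40% × €12550 = €5020. Patient owes €5020 (running OOP €7089).
Claim 3 (€10472): deductible already satisfied, so patient's share is 40% × €10472 = €4188.80. That would push OOP to €11277.80, over the €7800 cap, so patient pays €7800 − €7089 = €711.

€711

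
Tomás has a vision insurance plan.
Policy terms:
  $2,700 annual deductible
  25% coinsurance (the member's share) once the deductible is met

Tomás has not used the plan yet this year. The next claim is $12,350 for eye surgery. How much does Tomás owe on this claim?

$5,112.50

Nothing has been paid toward the $2,700 deductible, so the first $2,700 of this charge is applied there.
That leaves $12,350 − $2,700 = $9,650 for coinsurance.
Member's 25% share of $9,650 is $2,412.50.
That puts the member's cost at $2,700 + $2,412.50 = $5,112.50.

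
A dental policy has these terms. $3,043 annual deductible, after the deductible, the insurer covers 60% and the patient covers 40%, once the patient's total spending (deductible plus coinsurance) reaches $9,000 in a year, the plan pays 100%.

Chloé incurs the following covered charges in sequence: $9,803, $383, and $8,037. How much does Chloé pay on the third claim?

$3,099.80

#1 ($9,803): $3,043 finishes the deductible; $6,760 goes to coinsurance; 40% of $6,760 = $2,704. Patient pays $5,747; OOP now $5,747.
#2 ($383): deductible already satisfied, so patient's share is 40% × $383 = $153.20. Cost to patient: $153.20. OOP to date $5,900.20.
#3 ($8,037): deductible met; 40% of $8,037 = $3,214.80. OOP would hit $9,115 > $9,000, so the cap limits the patient to $9,000 − $5,900.20 = $3,099.80.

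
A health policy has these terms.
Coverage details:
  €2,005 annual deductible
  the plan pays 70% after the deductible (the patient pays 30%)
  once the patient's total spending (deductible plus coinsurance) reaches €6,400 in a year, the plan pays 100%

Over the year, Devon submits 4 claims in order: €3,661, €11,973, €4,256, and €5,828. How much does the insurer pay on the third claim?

Claim 1 — €3,661: deductible takes €2,005, €1,656 remains; patient's 30% is €496.80. Patient owes €2,501.80 (running OOP €2,501.80). Plan pays €3,661 − €2,501.80 = €1,159.20.
Claim 2 — €11,973: deductible met; 30% of €11,973 = €3,591.90. Patient owes €3,591.90 (running OOP €6,093.70). Plan pays €11,973 − €3,591.90 = €8,381.10.
Claim 3 — €4,256: 30% coinsurance on €4,256 = €1,276.80. Adding that to €6,093.70 gives €7,370.50, past the €6,400 cap; patient pays only €6,400 − €6,093.70 = €306.30. Plan pays €4,256 − €306.30 = €3,949.70.

€3,949.70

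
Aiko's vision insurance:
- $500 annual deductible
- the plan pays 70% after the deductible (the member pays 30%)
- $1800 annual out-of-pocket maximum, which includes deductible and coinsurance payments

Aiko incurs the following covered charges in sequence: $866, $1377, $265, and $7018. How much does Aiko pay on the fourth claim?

Bill 1, $866: $500 to deductible, leaving $366; coinsurance $366 × 30% = $109.80. Member pays $609.80; OOP now $609.80.
Bill 2, $1377: deductible already satisfied, so member's share is 30% × $1377 = $413.10. Cost to member: $413.10. OOP to date $1022.90.
Bill 3, $265: 30% coinsurance on $265 = $79.50. Member owes $79.50 (running OOP $1102.40).
Bill 4, $7018: deductible met; 30% of $7018 = $2105.40. OOP would hit $3207.80 > $1800, so the cap limits the member to $1800 − $1102.40 = $697.60.

$697.60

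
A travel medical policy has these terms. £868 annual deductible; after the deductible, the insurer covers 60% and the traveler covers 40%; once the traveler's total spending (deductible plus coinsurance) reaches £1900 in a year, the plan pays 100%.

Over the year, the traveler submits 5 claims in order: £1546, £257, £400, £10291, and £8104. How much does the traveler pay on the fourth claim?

£498

Claim 1 (£1546): deductible takes £868, £678 remains; 40% of £678 = £271.20. Cost to traveler: £1139.20. OOP to date £1139.20.
Claim 2 (£257): deductible already satisfied, so traveler's share is 40% × £257 = £102.80. Traveler pays £102.80; OOP now £1242.
Claim 3 (£400): 40% coinsurance on £400 = £160. Cost to traveler: £160. OOP to date £1402.
Claim 4 (£10291): deductible met; 40% of £10291 = £4116.40. That would push OOP to £5518.40, over the £1900 cap, so traveler pays £1900 − £1402 = £498.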